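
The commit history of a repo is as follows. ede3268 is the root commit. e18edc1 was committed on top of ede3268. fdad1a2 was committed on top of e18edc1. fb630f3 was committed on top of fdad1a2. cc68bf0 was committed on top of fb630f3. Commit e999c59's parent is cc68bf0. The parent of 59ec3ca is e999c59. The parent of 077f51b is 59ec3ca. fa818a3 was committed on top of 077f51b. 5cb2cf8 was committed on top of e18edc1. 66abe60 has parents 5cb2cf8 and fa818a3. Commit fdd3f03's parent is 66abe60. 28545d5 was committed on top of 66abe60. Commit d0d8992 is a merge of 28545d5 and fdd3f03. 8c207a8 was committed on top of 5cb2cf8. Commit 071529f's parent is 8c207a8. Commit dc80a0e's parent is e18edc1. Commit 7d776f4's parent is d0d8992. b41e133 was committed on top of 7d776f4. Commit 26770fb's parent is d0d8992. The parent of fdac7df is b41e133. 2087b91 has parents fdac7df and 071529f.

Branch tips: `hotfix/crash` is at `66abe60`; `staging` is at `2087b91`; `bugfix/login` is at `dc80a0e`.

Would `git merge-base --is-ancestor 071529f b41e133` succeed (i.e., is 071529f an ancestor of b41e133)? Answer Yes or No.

Ancestors of b41e133: {077f51b, 28545d5, 59ec3ca, 5cb2cf8, 66abe60, 7d776f4, b41e133, cc68bf0, d0d8992, e18edc1, e999c59, ede3268, fa818a3, fb630f3, fdad1a2, fdd3f03}.
071529f is not in that set, so it is not an ancestor of b41e133.

No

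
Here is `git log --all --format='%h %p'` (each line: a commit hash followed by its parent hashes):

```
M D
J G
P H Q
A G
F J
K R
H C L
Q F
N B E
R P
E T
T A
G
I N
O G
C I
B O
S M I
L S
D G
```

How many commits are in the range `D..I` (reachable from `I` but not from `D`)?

7

Reachable from I: {A, B, E, G, I, N, O, T}.
Reachable from D: {D, G}.
In I's history but not D's: {A, B, E, I, N, O, T} — 7 commits.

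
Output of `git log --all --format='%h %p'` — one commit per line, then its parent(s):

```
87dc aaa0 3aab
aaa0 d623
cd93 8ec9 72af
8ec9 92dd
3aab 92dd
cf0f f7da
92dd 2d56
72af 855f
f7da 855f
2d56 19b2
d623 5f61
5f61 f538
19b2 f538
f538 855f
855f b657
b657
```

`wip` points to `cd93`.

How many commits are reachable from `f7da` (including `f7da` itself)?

Walking parent pointers from f7da: reachable set = {855f, b657, f7da}.
That is 3 commits.

3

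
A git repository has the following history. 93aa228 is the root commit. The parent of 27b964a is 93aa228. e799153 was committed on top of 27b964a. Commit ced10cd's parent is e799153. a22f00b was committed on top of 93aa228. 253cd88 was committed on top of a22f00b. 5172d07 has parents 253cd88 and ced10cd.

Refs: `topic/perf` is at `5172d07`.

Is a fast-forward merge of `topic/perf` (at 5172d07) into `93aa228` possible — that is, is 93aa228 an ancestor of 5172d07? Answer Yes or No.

Yes

A fast-forward from 93aa228 to 5172d07 is possible iff 93aa228 is an ancestor of 5172d07.
Ancestors of 5172d07: {253cd88, 27b964a, 5172d07, 93aa228, a22f00b, ced10cd, e799153}.
93aa228 is among them, so fast-forward is possible.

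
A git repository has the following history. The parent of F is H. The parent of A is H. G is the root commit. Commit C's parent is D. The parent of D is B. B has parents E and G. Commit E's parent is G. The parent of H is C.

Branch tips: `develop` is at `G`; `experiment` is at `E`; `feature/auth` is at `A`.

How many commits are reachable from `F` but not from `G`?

Reachable from F: {B, C, D, E, F, G, H}.
Reachable from G: {G}.
In F's history but not G's: {B, C, D, E, F, H} — 6 commits.

6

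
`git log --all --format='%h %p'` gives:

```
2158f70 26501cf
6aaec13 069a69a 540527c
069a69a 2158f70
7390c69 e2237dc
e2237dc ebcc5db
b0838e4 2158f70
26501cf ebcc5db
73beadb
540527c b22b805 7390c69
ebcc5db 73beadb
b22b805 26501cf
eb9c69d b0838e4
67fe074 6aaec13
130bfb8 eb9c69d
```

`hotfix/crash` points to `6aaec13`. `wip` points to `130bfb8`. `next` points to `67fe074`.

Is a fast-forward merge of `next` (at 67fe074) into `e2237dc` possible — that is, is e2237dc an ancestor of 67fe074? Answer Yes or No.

A fast-forward from e2237dc to 67fe074 is possible iff e2237dc is an ancestor of 67fe074.
Ancestors of 67fe074: {069a69a, 2158f70, 26501cf, 540527c, 67fe074, 6aaec13, 7390c69, 73beadb, b22b805, e2237dc, ebcc5db}.
e2237dc is among them, so fast-forward is possible.

Yes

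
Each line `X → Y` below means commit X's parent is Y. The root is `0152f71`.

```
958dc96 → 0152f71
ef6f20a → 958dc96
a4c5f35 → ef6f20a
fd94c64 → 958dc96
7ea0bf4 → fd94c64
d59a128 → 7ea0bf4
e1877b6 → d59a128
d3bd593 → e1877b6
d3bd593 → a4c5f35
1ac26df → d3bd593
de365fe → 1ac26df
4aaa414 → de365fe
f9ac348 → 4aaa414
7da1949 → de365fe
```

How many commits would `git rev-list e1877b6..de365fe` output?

5

Reachable from de365fe: {0152f71, 1ac26df, 7ea0bf4, 958dc96, a4c5f35, d3bd593, d59a128, de365fe, e1877b6, ef6f20a, fd94c64}.
Reachable from e1877b6: {0152f71, 7ea0bf4, 958dc96, d59a128, e1877b6, fd94c64}.
In de365fe's history but not e1877b6's: {1ac26df, a4c5f35, d3bd593, de365fe, ef6f20a} — 5 commits.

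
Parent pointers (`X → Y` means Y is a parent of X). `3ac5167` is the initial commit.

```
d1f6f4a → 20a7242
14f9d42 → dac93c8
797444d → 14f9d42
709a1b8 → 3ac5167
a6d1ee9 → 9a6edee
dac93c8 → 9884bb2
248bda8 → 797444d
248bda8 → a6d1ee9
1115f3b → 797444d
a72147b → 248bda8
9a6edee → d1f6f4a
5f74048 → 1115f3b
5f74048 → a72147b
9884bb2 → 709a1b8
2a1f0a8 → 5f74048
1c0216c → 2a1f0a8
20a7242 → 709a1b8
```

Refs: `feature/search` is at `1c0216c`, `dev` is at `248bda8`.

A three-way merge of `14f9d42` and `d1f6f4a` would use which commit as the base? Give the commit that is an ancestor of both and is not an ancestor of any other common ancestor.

Ancestors of 14f9d42: {14f9d42, 3ac5167, 709a1b8, 9884bb2, dac93c8}.
Ancestors of d1f6f4a: {20a7242, 3ac5167, 709a1b8, d1f6f4a}.
Common ancestors: {3ac5167, 709a1b8}.
Among these, 709a1b8 is not an ancestor of any other common ancestor — it is the merge base.

709a1b8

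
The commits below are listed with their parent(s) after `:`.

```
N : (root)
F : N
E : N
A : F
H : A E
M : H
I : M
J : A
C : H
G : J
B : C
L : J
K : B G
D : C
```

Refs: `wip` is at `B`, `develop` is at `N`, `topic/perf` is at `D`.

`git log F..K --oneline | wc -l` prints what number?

8

Reachable from K: {A, B, C, E, F, G, H, J, K, N}.
Reachable from F: {F, N}.
In K's history but not F's: {A, B, C, E, G, H, J, K} — 8 commits.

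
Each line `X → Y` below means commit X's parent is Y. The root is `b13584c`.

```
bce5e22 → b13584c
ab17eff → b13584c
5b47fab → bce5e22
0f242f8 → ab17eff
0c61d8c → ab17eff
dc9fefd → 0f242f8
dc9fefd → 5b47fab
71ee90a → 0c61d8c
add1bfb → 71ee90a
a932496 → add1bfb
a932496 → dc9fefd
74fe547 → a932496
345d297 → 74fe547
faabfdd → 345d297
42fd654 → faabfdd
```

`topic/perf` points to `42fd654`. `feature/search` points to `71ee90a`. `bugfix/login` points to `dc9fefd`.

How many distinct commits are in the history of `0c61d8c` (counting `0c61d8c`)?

Walking parent pointers from 0c61d8c: reachable set = {0c61d8c, ab17eff, b13584c}.
That is 3 commits.

3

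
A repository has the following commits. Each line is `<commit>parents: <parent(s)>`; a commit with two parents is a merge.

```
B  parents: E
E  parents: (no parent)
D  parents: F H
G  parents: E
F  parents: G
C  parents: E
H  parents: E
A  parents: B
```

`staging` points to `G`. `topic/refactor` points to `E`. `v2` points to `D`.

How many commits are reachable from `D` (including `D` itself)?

Walking parent pointers from D: reachable set = {D, E, F, G, H}.
That is 5 commits.

5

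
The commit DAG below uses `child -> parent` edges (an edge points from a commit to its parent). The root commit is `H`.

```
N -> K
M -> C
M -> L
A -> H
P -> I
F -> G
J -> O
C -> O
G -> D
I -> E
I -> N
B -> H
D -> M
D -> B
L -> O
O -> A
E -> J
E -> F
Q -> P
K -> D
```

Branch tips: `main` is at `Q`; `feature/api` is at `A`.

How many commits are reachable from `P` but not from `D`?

8

Reachable from P: {A, B, C, D, E, F, G, H, I, J, K, L, M, N, O, P}.
Reachable from D: {A, B, C, D, H, L, M, O}.
In P's history but not D's: {E, F, G, I, J, K, N, P} — 8 commits.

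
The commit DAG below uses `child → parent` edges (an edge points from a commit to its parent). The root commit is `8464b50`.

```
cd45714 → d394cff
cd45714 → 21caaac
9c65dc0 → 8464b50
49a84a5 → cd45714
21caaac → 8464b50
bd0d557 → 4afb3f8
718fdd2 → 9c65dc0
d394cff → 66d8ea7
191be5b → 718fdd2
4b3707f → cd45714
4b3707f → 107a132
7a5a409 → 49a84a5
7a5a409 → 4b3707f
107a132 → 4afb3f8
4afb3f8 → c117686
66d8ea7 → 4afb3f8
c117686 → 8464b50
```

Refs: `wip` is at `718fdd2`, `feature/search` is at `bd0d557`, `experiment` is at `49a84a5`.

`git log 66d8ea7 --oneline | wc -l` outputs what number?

Walking parent pointers from 66d8ea7: reachable set = {4afb3f8, 66d8ea7, 8464b50, c117686}.
That is 4 commits.

4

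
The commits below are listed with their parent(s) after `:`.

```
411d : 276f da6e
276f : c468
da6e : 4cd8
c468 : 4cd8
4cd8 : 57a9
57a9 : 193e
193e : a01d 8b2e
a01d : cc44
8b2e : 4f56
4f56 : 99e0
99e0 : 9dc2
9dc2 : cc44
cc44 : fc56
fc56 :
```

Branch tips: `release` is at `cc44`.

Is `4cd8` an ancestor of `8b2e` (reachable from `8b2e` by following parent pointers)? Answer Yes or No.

No

Ancestors of 8b2e: {4f56, 8b2e, 99e0, 9dc2, cc44, fc56}.
4cd8 is not in that set, so it is not an ancestor of 8b2e.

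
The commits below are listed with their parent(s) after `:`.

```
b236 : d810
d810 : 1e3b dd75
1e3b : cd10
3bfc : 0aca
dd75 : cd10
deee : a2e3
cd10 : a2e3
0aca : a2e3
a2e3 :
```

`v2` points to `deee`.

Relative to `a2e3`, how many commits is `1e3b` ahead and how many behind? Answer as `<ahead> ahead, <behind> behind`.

Reachable from 1e3b: {1e3b, a2e3, cd10}.
Reachable from a2e3: {a2e3}.
Only in 1e3b's history (ahead): {1e3b, cd10} — 2.
Only in a2e3's history (behind): {} — 0.

2 ahead, 0 behind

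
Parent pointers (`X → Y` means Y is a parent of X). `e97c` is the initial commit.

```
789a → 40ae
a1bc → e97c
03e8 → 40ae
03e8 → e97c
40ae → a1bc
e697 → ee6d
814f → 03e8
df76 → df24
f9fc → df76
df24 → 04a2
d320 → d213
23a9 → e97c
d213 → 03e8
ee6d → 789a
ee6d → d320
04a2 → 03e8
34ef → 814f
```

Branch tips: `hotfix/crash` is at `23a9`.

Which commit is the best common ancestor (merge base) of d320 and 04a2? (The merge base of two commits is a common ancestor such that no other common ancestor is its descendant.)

03e8

Ancestors of d320: {03e8, 40ae, a1bc, d213, d320, e97c}.
Ancestors of 04a2: {03e8, 04a2, 40ae, a1bc, e97c}.
Common ancestors: {03e8, 40ae, a1bc, e97c}.
Among these, 03e8 is not an ancestor of any other common ancestor — it is the merge base.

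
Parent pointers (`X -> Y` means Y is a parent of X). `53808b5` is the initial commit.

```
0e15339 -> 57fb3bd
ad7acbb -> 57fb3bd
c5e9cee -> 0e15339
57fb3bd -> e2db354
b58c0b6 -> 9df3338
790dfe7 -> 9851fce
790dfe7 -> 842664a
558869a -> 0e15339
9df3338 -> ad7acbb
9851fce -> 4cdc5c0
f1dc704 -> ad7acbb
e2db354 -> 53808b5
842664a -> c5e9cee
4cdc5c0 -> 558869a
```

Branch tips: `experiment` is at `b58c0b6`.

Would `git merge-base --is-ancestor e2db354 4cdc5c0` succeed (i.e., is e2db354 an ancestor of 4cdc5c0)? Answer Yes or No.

Yes

Ancestors of 4cdc5c0 (commits reachable by following parents): {0e15339, 4cdc5c0, 53808b5, 558869a, 57fb3bd, e2db354}.
e2db354 is in that set, so it is an ancestor of 4cdc5c0.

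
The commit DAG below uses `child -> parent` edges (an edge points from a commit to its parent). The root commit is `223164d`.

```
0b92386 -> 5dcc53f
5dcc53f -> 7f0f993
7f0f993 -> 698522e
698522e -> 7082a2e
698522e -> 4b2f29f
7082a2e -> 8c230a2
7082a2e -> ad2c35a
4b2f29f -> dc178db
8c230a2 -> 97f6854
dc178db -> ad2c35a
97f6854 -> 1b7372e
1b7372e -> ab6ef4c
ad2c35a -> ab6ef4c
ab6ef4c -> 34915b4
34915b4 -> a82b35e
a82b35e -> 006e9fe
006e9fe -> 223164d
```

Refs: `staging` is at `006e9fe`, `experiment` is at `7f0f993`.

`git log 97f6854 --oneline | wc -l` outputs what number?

7

Walking parent pointers from 97f6854: reachable set = {006e9fe, 1b7372e, 223164d, 34915b4, 97f6854, a82b35e, ab6ef4c}.
That is 7 commits.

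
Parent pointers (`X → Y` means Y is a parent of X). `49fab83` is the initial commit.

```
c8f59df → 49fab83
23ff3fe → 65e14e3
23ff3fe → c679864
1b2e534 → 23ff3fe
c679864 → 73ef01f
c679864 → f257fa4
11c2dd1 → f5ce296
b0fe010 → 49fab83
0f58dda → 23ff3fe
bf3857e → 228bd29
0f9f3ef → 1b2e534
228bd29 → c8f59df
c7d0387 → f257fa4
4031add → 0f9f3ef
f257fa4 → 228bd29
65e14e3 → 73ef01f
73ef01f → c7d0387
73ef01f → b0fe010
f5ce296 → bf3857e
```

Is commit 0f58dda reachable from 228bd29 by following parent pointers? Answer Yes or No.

Ancestors of 228bd29: {228bd29, 49fab83, c8f59df}.
0f58dda is not in that set, so it is not an ancestor of 228bd29.

No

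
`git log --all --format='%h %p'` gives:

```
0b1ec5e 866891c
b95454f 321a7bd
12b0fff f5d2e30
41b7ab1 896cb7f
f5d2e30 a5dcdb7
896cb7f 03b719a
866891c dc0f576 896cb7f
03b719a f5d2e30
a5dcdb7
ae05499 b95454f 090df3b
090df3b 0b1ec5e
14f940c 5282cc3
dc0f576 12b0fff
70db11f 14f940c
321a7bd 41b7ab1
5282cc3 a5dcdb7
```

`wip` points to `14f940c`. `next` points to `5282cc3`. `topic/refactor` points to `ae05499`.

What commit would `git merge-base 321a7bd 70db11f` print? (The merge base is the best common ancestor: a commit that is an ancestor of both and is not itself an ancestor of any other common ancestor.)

Ancestors of 321a7bd: {03b719a, 321a7bd, 41b7ab1, 896cb7f, a5dcdb7, f5d2e30}.
Ancestors of 70db11f: {14f940c, 5282cc3, 70db11f, a5dcdb7}.
Common ancestors: {a5dcdb7}.
The only common ancestor is a5dcdb7, so it is the merge base.

a5dcdb7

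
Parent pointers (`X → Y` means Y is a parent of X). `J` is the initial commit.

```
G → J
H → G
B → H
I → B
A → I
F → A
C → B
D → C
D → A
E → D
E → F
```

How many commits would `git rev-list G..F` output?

5

Reachable from F: {A, B, F, G, H, I, J}.
Reachable from G: {G, J}.
In F's history but not G's: {A, B, F, H, I} — 5 commits.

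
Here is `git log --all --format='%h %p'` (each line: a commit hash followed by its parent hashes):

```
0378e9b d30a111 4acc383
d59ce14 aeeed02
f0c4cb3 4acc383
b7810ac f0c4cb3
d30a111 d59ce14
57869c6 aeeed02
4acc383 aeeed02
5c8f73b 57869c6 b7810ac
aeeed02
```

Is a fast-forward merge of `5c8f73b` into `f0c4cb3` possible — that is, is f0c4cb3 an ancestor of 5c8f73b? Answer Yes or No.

A fast-forward from f0c4cb3 to 5c8f73b is possible iff f0c4cb3 is an ancestor of 5c8f73b.
Ancestors of 5c8f73b: {4acc383, 57869c6, 5c8f73b, aeeed02, b7810ac, f0c4cb3}.
f0c4cb3 is among them, so fast-forward is possible.

Yes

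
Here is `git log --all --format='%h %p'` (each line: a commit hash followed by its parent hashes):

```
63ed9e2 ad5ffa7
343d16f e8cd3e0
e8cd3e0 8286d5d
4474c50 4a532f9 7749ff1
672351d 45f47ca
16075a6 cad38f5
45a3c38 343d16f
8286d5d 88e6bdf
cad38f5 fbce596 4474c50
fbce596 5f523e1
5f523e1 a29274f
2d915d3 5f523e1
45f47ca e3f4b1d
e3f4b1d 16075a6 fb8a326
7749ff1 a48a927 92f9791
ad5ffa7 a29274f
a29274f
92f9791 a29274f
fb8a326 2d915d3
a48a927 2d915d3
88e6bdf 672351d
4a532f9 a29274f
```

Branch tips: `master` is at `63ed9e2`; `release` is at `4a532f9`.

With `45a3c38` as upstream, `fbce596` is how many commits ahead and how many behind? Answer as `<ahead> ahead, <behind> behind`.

0 ahead, 17 behind

Reachable from fbce596: {5f523e1, a29274f, fbce596}.
Reachable from 45a3c38: {16075a6, 2d915d3, 343d16f, 4474c50, 45a3c38, 45f47ca, 4a532f9, 5f523e1, 672351d, 7749ff1, 8286d5d, 88e6bdf, 92f9791, a29274f, a48a927, cad38f5, e3f4b1d, e8cd3e0, fb8a326, fbce596}.
Only in fbce596's history (ahead): {} — 0.
Only in 45a3c38's history (behind): {16075a6, 2d915d3, 343d16f, 4474c50, 45a3c38, 45f47ca, 4a532f9, 672351d, 7749ff1, 8286d5d, 88e6bdf, 92f9791, a48a927, cad38f5, e3f4b1d, e8cd3e0, fb8a326} — 17.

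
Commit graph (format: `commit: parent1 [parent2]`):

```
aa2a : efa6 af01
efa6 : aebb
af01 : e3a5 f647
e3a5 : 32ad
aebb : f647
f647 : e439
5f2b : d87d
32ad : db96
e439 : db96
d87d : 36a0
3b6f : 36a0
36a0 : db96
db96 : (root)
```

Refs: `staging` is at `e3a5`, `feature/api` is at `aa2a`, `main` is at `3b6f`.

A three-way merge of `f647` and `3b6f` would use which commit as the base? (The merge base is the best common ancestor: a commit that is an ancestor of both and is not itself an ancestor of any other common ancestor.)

Ancestors of f647: {db96, e439, f647}.
Ancestors of 3b6f: {36a0, 3b6f, db96}.
Common ancestors: {db96}.
The only common ancestor is db96, so it is the merge base.

db96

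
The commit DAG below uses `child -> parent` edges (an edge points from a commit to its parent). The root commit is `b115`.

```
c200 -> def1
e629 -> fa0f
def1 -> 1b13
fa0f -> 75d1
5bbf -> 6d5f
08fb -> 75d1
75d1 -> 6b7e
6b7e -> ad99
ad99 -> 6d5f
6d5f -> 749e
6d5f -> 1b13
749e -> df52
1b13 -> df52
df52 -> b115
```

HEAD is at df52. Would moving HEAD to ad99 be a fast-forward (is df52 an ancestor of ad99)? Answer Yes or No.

Yes

A fast-forward from df52 to ad99 is possible iff df52 is an ancestor of ad99.
Ancestors of ad99: {1b13, 6d5f, 749e, ad99, b115, df52}.
df52 is among them, so fast-forward is possible.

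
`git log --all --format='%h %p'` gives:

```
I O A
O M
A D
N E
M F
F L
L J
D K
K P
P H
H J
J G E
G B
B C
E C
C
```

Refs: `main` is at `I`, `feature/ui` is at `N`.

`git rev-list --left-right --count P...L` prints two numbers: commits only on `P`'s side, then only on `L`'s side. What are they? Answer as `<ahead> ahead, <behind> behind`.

Reachable from P: {B, C, E, G, H, J, P}.
Reachable from L: {B, C, E, G, J, L}.
Only in P's history (ahead): {H, P} — 2.
Only in L's history (behind): {L} — 1.

2 ahead, 1 behind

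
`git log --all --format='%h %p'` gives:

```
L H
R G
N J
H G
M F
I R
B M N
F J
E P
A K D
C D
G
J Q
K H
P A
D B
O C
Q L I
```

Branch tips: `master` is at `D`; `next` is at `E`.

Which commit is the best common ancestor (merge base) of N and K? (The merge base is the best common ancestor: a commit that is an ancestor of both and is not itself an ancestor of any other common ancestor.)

H

Ancestors of N: {G, H, I, J, L, N, Q, R}.
Ancestors of K: {G, H, K}.
Common ancestors: {G, H}.
Among these, H is not an ancestor of any other common ancestor — it is the merge base.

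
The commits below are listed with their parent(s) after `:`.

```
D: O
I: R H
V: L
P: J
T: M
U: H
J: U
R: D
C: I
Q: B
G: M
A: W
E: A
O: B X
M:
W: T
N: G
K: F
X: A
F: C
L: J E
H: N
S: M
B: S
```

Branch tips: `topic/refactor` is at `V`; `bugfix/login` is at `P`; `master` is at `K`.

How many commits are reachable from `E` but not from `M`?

Reachable from E: {A, E, M, T, W}.
Reachable from M: {M}.
In E's history but not M's: {A, E, T, W} — 4 commits.

4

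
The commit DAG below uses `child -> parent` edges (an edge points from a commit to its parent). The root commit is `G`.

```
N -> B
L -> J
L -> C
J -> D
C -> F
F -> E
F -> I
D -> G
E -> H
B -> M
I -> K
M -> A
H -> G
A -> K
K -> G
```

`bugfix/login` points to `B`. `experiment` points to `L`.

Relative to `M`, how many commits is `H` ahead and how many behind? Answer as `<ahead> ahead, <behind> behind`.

Reachable from H: {G, H}.
Reachable from M: {A, G, K, M}.
Only in H's history (ahead): {H} — 1.
Only in M's history (behind): {A, K, M} — 3.

1 ahead, 3 behind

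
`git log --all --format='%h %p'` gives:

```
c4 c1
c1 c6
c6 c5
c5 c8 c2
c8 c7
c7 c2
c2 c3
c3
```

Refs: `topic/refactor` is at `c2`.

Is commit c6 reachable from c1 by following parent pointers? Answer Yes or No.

Ancestors of c1 (commits reachable by following parents): {c1, c2, c3, c5, c6, c7, c8}.
c6 is in that set, so it is an ancestor of c1.

Yes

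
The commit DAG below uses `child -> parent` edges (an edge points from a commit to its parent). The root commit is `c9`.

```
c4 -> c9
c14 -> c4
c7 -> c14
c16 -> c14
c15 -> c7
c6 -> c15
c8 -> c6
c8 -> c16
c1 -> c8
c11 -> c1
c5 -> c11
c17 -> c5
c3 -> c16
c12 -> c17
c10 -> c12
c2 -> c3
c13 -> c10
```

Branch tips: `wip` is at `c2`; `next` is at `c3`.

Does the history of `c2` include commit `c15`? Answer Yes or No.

Ancestors of c2: {c14, c16, c2, c3, c4, c9}.
c15 is not in that set, so it is not an ancestor of c2.

No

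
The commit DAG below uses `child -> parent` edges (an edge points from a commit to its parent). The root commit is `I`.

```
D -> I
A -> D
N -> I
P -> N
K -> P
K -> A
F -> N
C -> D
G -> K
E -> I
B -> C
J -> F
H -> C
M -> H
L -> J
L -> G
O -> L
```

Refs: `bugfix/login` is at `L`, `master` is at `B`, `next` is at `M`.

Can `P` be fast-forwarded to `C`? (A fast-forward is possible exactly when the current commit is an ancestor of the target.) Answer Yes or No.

No

A fast-forward from P to C is possible iff P is an ancestor of C.
Ancestors of C: {C, D, I}.
P is not among them, so fast-forward is not possible.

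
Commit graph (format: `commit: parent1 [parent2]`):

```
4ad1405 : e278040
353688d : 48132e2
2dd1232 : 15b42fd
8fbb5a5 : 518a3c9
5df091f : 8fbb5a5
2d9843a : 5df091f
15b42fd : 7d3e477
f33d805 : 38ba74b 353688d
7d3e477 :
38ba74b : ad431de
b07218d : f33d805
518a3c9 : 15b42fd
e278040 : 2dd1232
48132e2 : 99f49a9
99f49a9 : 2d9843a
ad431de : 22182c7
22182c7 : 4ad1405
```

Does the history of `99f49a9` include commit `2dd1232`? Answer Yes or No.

Ancestors of 99f49a9: {15b42fd, 2d9843a, 518a3c9, 5df091f, 7d3e477, 8fbb5a5, 99f49a9}.
2dd1232 is not in that set, so it is not an ancestor of 99f49a9.

No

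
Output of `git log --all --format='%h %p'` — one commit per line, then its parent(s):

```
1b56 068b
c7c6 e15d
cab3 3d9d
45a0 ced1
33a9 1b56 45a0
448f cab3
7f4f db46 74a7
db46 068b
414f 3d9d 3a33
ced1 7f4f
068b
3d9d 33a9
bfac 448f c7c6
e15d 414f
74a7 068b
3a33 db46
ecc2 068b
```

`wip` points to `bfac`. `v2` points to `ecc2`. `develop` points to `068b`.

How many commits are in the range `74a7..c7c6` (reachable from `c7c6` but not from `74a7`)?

Reachable from c7c6: {068b, 1b56, 33a9, 3a33, 3d9d, 414f, 45a0, 74a7, 7f4f, c7c6, ced1, db46, e15d}.
Reachable from 74a7: {068b, 74a7}.
In c7c6's history but not 74a7's: {1b56, 33a9, 3a33, 3d9d, 414f, 45a0, 7f4f, c7c6, ced1, db46, e15d} — 11 commits.

11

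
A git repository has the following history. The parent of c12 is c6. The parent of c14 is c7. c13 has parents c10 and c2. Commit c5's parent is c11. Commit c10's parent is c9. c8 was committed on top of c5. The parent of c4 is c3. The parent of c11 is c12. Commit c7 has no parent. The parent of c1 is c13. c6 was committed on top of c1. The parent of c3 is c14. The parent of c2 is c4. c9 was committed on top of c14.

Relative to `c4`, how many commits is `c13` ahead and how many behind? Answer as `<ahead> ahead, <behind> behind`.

4 ahead, 0 behind

Reachable from c13: {c10, c13, c14, c2, c3, c4, c7, c9}.
Reachable from c4: {c14, c3, c4, c7}.
Only in c13's history (ahead): {c10, c13, c2, c9} — 4.
Only in c4's history (behind): {} — 0.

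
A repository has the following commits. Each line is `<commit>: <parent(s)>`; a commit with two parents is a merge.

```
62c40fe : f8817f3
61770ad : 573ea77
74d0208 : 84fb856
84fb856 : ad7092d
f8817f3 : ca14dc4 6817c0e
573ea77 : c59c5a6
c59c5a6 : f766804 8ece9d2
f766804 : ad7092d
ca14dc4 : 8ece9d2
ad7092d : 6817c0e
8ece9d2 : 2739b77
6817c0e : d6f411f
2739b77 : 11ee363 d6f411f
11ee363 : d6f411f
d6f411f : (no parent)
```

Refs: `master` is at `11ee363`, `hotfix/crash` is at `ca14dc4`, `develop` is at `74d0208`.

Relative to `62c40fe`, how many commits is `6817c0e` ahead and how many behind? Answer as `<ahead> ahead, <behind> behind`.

0 ahead, 6 behind

Reachable from 6817c0e: {6817c0e, d6f411f}.
Reachable from 62c40fe: {11ee363, 2739b77, 62c40fe, 6817c0e, 8ece9d2, ca14dc4, d6f411f, f8817f3}.
Only in 6817c0e's history (ahead): {} — 0.
Only in 62c40fe's history (behind): {11ee363, 2739b77, 62c40fe, 8ece9d2, ca14dc4, f8817f3} — 6.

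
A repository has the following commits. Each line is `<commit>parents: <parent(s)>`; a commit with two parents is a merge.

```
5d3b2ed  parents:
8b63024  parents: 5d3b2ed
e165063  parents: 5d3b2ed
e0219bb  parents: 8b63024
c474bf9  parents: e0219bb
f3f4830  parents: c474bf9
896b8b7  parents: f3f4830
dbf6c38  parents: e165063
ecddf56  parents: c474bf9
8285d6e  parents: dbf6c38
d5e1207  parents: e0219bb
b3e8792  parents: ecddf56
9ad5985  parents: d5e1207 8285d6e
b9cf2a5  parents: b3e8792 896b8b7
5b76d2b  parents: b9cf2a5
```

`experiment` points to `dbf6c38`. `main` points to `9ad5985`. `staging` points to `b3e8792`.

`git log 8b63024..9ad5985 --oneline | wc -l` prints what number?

Reachable from 9ad5985: {5d3b2ed, 8285d6e, 8b63024, 9ad5985, d5e1207, dbf6c38, e0219bb, e165063}.
Reachable from 8b63024: {5d3b2ed, 8b63024}.
In 9ad5985's history but not 8b63024's: {8285d6e, 9ad5985, d5e1207, dbf6c38, e0219bb, e165063} — 6 commits.

6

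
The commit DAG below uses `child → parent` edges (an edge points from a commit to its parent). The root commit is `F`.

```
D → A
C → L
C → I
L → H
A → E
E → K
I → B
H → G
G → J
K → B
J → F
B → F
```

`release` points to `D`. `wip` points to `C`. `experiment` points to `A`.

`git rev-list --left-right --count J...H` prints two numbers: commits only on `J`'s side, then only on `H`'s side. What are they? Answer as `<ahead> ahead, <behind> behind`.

0 ahead, 2 behind

Reachable from J: {F, J}.
Reachable from H: {F, G, H, J}.
Only in J's history (ahead): {} — 0.
Only in H's history (behind): {G, H} — 2.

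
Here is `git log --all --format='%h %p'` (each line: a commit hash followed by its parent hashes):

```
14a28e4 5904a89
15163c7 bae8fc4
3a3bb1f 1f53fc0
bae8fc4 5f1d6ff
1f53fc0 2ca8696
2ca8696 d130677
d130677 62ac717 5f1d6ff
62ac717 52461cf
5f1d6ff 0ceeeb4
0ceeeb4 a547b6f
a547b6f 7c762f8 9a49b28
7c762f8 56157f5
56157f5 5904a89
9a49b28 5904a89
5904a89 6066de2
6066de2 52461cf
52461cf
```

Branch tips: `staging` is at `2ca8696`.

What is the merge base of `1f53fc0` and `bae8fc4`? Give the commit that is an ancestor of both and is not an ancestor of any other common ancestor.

5f1d6ff

Ancestors of 1f53fc0: {0ceeeb4, 1f53fc0, 2ca8696, 52461cf, 56157f5, 5904a89, 5f1d6ff, 6066de2, 62ac717, 7c762f8, 9a49b28, a547b6f, d130677}.
Ancestors of bae8fc4: {0ceeeb4, 52461cf, 56157f5, 5904a89, 5f1d6ff, 6066de2, 7c762f8, 9a49b28, a547b6f, bae8fc4}.
Common ancestors: {0ceeeb4, 52461cf, 56157f5, 5904a89, 5f1d6ff, 6066de2, 7c762f8, 9a49b28, a547b6f}.
Among these, 5f1d6ff is not an ancestor of any other common ancestor — it is the merge base.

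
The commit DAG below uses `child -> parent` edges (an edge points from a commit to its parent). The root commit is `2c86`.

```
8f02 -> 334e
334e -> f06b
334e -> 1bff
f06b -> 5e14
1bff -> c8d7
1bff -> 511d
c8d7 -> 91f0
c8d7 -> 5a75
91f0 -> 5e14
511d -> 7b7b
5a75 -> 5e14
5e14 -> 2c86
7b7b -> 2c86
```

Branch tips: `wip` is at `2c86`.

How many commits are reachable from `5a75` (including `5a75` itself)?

Walking parent pointers from 5a75: reachable set = {2c86, 5a75, 5e14}.
That is 3 commits.

3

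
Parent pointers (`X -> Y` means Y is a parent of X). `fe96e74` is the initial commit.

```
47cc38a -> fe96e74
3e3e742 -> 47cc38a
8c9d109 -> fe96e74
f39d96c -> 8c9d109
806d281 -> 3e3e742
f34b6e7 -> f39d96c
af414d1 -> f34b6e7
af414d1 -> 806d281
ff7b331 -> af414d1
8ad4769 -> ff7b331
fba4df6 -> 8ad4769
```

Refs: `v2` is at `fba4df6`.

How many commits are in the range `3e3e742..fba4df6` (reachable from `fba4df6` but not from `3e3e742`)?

8

Reachable from fba4df6: {3e3e742, 47cc38a, 806d281, 8ad4769, 8c9d109, af414d1, f34b6e7, f39d96c, fba4df6, fe96e74, ff7b331}.
Reachable from 3e3e742: {3e3e742, 47cc38a, fe96e74}.
In fba4df6's history but not 3e3e742's: {806d281, 8ad4769, 8c9d109, af414d1, f34b6e7, f39d96c, fba4df6, ff7b331} — 8 commits.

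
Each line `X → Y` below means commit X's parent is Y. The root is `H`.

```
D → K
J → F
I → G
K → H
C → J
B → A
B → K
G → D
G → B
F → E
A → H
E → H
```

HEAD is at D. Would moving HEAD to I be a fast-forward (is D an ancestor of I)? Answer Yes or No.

Yes

A fast-forward from D to I is possible iff D is an ancestor of I.
Ancestors of I: {A, B, D, G, H, I, K}.
D is among them, so fast-forward is possible.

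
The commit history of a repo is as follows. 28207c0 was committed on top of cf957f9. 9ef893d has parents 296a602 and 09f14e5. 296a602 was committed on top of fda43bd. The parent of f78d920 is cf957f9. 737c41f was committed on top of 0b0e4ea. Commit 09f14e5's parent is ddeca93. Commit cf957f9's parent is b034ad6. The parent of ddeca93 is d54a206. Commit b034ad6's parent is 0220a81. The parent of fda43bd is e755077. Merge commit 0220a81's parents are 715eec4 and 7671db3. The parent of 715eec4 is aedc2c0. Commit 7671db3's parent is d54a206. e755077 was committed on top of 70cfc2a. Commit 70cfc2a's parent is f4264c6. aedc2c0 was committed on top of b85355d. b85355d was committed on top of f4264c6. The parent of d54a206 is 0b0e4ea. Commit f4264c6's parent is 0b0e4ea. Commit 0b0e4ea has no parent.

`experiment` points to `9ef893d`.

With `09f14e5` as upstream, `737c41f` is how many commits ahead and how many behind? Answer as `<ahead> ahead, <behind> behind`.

1 ahead, 3 behind

Reachable from 737c41f: {0b0e4ea, 737c41f}.
Reachable from 09f14e5: {09f14e5, 0b0e4ea, d54a206, ddeca93}.
Only in 737c41f's history (ahead): {737c41f} — 1.
Only in 09f14e5's history (behind): {09f14e5, d54a206, ddeca93} — 3.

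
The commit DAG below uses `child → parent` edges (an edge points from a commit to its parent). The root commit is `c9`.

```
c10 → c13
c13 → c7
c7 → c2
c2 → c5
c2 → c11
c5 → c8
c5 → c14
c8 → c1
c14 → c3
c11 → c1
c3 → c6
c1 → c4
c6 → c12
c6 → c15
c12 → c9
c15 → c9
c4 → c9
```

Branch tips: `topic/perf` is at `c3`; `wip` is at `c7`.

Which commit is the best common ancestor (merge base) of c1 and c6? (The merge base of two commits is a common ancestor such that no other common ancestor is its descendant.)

c9

Ancestors of c1: {c1, c4, c9}.
Ancestors of c6: {c12, c15, c6, c9}.
Common ancestors: {c9}.
The only common ancestor is c9, so it is the merge base.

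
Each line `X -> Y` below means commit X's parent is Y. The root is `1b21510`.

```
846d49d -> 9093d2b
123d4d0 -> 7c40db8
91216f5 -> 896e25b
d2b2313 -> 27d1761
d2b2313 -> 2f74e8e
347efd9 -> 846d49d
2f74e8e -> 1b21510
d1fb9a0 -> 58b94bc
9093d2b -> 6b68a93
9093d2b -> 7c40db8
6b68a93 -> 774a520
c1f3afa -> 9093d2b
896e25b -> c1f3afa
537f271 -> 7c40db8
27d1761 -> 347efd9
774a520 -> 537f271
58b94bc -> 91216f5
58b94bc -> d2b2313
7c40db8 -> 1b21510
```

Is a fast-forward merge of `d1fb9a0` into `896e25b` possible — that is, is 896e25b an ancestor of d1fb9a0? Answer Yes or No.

A fast-forward from 896e25b to d1fb9a0 is possible iff 896e25b is an ancestor of d1fb9a0.
Ancestors of d1fb9a0: {1b21510, 27d1761, 2f74e8e, 347efd9, 537f271, 58b94bc, 6b68a93, 774a520, 7c40db8, 846d49d, 896e25b, 9093d2b, 91216f5, c1f3afa, d1fb9a0, d2b2313}.
896e25b is among them, so fast-forward is possible.

Yes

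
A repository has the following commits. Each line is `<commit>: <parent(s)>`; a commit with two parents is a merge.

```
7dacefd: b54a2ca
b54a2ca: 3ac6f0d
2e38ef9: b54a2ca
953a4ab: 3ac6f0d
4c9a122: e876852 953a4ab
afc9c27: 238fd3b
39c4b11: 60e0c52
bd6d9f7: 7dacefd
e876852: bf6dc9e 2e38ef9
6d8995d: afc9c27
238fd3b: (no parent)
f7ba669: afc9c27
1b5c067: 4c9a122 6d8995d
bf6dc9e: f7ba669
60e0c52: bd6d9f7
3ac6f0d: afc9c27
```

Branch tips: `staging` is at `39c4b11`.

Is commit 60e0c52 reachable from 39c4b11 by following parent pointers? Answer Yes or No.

Ancestors of 39c4b11 (commits reachable by following parents): {238fd3b, 39c4b11, 3ac6f0d, 60e0c52, 7dacefd, afc9c27, b54a2ca, bd6d9f7}.
60e0c52 is in that set, so it is an ancestor of 39c4b11.

Yes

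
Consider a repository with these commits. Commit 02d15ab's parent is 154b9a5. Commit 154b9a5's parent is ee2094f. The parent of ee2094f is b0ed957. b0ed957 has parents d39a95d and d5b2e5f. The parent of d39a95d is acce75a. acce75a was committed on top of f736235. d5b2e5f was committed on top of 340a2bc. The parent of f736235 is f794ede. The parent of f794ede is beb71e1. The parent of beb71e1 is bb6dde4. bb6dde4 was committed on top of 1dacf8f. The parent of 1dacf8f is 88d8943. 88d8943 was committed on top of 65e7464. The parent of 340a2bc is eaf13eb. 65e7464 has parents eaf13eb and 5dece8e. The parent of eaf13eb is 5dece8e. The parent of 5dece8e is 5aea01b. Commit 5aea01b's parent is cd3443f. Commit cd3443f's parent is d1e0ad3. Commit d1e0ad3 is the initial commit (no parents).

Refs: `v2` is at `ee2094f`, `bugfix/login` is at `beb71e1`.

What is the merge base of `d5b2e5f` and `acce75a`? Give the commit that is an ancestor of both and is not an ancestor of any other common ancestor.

Ancestors of d5b2e5f: {340a2bc, 5aea01b, 5dece8e, cd3443f, d1e0ad3, d5b2e5f, eaf13eb}.
Ancestors of acce75a: {1dacf8f, 5aea01b, 5dece8e, 65e7464, 88d8943, acce75a, bb6dde4, beb71e1, cd3443f, d1e0ad3, eaf13eb, f736235, f794ede}.
Common ancestors: {5aea01b, 5dece8e, cd3443f, d1e0ad3, eaf13eb}.
Among these, eaf13eb is not an ancestor of any other common ancestor — it is the merge base.

eaf13eb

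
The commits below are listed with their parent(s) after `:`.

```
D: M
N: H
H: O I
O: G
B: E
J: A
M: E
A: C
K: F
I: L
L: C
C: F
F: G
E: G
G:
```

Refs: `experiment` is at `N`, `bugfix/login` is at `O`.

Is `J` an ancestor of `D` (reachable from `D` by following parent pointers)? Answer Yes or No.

No

Ancestors of D: {D, E, G, M}.
J is not in that set, so it is not an ancestor of D.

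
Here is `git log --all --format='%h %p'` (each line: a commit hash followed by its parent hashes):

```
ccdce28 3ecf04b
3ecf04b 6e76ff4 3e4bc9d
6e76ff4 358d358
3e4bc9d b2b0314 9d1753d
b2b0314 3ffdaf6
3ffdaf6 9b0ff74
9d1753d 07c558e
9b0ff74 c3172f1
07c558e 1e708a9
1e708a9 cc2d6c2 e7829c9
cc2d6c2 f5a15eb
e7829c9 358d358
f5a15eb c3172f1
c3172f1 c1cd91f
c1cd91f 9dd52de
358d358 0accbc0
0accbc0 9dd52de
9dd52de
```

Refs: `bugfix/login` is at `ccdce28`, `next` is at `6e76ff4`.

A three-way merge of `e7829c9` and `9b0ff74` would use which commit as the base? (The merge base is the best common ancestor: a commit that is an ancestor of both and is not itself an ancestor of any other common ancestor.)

9dd52de

Ancestors of e7829c9: {0accbc0, 358d358, 9dd52de, e7829c9}.
Ancestors of 9b0ff74: {9b0ff74, 9dd52de, c1cd91f, c3172f1}.
Common ancestors: {9dd52de}.
The only common ancestor is 9dd52de, so it is the merge base.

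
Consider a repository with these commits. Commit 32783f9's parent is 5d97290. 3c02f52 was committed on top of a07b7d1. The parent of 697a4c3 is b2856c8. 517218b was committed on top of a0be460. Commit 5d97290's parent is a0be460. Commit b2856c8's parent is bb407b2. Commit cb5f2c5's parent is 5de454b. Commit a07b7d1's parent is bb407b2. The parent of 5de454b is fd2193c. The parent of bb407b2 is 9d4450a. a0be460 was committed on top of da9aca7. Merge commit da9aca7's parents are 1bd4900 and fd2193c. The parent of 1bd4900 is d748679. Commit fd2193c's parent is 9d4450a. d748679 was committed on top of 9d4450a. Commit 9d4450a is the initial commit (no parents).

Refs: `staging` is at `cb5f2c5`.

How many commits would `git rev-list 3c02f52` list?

4

Walking parent pointers from 3c02f52: reachable set = {3c02f52, 9d4450a, a07b7d1, bb407b2}.
That is 4 commits.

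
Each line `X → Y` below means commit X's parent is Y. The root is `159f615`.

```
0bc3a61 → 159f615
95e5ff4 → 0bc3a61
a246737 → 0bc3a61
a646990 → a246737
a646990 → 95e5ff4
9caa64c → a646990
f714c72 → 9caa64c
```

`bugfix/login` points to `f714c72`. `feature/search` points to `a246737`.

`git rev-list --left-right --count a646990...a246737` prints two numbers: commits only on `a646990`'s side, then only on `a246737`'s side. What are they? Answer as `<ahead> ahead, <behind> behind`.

Reachable from a646990: {0bc3a61, 159f615, 95e5ff4, a246737, a646990}.
Reachable from a246737: {0bc3a61, 159f615, a246737}.
Only in a646990's history (ahead): {95e5ff4, a646990} — 2.
Only in a246737's history (behind): {} — 0.

2 ahead, 0 behind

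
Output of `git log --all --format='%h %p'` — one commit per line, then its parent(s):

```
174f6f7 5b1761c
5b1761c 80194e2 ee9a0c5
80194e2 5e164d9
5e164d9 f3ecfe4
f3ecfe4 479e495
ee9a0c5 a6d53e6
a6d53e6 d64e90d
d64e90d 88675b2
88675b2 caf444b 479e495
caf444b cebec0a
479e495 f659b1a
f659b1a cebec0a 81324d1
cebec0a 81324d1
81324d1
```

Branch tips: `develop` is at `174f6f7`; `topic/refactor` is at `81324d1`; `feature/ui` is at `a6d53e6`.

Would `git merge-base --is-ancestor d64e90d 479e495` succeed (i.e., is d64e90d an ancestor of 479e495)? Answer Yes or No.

Ancestors of 479e495: {479e495, 81324d1, cebec0a, f659b1a}.
d64e90d is not in that set, so it is not an ancestor of 479e495.

No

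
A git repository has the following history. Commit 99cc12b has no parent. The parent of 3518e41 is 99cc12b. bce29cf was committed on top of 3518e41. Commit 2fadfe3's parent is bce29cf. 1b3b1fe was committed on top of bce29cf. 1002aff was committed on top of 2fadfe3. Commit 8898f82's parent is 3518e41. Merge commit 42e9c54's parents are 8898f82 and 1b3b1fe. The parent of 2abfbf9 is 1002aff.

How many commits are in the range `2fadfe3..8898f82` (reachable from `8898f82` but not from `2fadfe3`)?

Reachable from 8898f82: {3518e41, 8898f82, 99cc12b}.
Reachable from 2fadfe3: {2fadfe3, 3518e41, 99cc12b, bce29cf}.
In 8898f82's history but not 2fadfe3's: {8898f82} — 1 commit.

1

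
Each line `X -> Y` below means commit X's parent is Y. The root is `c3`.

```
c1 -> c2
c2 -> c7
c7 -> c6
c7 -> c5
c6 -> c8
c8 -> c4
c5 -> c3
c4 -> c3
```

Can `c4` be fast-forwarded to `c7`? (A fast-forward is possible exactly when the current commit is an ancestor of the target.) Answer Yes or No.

Yes

A fast-forward from c4 to c7 is possible iff c4 is an ancestor of c7.
Ancestors of c7: {c3, c4, c5, c6, c7, c8}.
c4 is among them, so fast-forward is possible.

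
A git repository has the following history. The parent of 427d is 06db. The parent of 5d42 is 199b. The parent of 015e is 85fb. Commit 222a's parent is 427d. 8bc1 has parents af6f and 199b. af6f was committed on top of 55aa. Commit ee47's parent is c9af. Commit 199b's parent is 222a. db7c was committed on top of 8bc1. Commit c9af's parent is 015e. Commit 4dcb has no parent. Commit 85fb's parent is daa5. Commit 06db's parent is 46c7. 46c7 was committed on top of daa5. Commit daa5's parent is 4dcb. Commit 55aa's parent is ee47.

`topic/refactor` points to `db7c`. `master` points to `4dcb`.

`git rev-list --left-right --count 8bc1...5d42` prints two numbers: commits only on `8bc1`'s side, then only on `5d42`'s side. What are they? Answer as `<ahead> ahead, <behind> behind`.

Reachable from 8bc1: {015e, 06db, 199b, 222a, 427d, 46c7, 4dcb, 55aa, 85fb, 8bc1, af6f, c9af, daa5, ee47}.
Reachable from 5d42: {06db, 199b, 222a, 427d, 46c7, 4dcb, 5d42, daa5}.
Only in 8bc1's history (ahead): {015e, 55aa, 85fb, 8bc1, af6f, c9af, ee47} — 7.
Only in 5d42's history (behind): {5d42} — 1.

7 ahead, 1 behind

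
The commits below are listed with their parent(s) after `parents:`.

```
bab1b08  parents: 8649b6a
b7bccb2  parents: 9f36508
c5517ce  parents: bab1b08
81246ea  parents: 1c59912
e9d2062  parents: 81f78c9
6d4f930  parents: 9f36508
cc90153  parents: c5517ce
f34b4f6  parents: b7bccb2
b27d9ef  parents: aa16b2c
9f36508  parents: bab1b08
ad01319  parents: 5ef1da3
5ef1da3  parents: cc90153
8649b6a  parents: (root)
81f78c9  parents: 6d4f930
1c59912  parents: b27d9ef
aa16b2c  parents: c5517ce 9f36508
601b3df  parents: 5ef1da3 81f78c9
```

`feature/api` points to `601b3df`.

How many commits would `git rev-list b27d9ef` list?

Walking parent pointers from b27d9ef: reachable set = {8649b6a, 9f36508, aa16b2c, b27d9ef, bab1b08, c5517ce}.
That is 6 commits.

6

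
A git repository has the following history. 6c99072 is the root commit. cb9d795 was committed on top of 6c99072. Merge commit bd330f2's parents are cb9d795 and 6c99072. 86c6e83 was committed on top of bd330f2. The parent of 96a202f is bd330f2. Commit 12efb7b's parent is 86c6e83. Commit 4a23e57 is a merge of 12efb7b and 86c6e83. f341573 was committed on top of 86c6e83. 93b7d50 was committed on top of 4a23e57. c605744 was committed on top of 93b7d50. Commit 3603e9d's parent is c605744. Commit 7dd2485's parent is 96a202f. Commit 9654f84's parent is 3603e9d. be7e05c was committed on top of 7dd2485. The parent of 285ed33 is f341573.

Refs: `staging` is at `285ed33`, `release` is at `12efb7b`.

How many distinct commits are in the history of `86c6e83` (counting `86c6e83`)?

4

Walking parent pointers from 86c6e83: reachable set = {6c99072, 86c6e83, bd330f2, cb9d795}.
That is 4 commits.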